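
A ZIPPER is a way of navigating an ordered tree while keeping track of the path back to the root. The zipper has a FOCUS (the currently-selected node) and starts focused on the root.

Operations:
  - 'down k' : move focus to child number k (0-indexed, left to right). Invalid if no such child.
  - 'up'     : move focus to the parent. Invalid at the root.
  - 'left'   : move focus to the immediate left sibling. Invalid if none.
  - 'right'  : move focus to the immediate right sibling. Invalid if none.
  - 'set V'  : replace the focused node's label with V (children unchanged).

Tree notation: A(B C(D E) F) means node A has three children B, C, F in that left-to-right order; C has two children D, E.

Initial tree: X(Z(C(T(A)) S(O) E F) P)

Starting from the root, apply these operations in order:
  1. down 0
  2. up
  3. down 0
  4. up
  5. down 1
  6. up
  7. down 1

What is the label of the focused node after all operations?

Answer: P

Derivation:
Step 1 (down 0): focus=Z path=0 depth=1 children=['C', 'S', 'E', 'F'] left=[] right=['P'] parent=X
Step 2 (up): focus=X path=root depth=0 children=['Z', 'P'] (at root)
Step 3 (down 0): focus=Z path=0 depth=1 children=['C', 'S', 'E', 'F'] left=[] right=['P'] parent=X
Step 4 (up): focus=X path=root depth=0 children=['Z', 'P'] (at root)
Step 5 (down 1): focus=P path=1 depth=1 children=[] left=['Z'] right=[] parent=X
Step 6 (up): focus=X path=root depth=0 children=['Z', 'P'] (at root)
Step 7 (down 1): focus=P path=1 depth=1 children=[] left=['Z'] right=[] parent=X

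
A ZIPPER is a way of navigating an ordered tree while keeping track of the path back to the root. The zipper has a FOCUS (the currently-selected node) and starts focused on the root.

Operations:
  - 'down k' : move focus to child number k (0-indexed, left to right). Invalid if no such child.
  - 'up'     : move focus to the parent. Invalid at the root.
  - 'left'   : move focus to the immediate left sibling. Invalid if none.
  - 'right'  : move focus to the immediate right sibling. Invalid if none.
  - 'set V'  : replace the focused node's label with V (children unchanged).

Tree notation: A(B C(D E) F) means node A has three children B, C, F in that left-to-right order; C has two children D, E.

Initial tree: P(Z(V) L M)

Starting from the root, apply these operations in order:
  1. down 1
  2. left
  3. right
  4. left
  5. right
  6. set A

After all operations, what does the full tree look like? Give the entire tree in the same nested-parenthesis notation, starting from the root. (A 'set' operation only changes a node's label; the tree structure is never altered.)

Answer: P(Z(V) A M)

Derivation:
Step 1 (down 1): focus=L path=1 depth=1 children=[] left=['Z'] right=['M'] parent=P
Step 2 (left): focus=Z path=0 depth=1 children=['V'] left=[] right=['L', 'M'] parent=P
Step 3 (right): focus=L path=1 depth=1 children=[] left=['Z'] right=['M'] parent=P
Step 4 (left): focus=Z path=0 depth=1 children=['V'] left=[] right=['L', 'M'] parent=P
Step 5 (right): focus=L path=1 depth=1 children=[] left=['Z'] right=['M'] parent=P
Step 6 (set A): focus=A path=1 depth=1 children=[] left=['Z'] right=['M'] parent=P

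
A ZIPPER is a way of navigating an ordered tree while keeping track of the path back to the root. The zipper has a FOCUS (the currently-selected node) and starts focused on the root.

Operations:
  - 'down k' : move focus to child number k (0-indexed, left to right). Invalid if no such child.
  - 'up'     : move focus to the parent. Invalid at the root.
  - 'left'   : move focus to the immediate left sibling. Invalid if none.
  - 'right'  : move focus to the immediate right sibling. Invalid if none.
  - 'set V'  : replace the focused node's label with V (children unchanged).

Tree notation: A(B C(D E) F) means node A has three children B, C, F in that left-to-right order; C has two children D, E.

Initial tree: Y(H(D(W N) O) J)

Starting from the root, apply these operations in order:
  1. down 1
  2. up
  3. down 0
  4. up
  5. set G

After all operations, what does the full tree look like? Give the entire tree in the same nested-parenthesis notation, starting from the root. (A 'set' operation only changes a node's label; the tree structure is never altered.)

Answer: G(H(D(W N) O) J)

Derivation:
Step 1 (down 1): focus=J path=1 depth=1 children=[] left=['H'] right=[] parent=Y
Step 2 (up): focus=Y path=root depth=0 children=['H', 'J'] (at root)
Step 3 (down 0): focus=H path=0 depth=1 children=['D', 'O'] left=[] right=['J'] parent=Y
Step 4 (up): focus=Y path=root depth=0 children=['H', 'J'] (at root)
Step 5 (set G): focus=G path=root depth=0 children=['H', 'J'] (at root)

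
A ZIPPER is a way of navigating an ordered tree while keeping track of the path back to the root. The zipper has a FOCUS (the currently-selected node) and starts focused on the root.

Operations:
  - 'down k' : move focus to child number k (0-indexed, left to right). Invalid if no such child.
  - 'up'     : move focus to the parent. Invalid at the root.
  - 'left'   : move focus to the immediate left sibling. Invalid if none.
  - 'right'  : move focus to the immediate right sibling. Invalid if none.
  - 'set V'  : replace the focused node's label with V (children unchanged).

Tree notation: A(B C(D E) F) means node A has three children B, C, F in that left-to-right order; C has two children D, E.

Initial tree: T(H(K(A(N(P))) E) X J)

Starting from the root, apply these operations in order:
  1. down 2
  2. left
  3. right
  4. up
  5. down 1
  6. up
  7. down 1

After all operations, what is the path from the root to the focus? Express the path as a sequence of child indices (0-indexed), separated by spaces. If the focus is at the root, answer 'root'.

Answer: 1

Derivation:
Step 1 (down 2): focus=J path=2 depth=1 children=[] left=['H', 'X'] right=[] parent=T
Step 2 (left): focus=X path=1 depth=1 children=[] left=['H'] right=['J'] parent=T
Step 3 (right): focus=J path=2 depth=1 children=[] left=['H', 'X'] right=[] parent=T
Step 4 (up): focus=T path=root depth=0 children=['H', 'X', 'J'] (at root)
Step 5 (down 1): focus=X path=1 depth=1 children=[] left=['H'] right=['J'] parent=T
Step 6 (up): focus=T path=root depth=0 children=['H', 'X', 'J'] (at root)
Step 7 (down 1): focus=X path=1 depth=1 children=[] left=['H'] right=['J'] parent=T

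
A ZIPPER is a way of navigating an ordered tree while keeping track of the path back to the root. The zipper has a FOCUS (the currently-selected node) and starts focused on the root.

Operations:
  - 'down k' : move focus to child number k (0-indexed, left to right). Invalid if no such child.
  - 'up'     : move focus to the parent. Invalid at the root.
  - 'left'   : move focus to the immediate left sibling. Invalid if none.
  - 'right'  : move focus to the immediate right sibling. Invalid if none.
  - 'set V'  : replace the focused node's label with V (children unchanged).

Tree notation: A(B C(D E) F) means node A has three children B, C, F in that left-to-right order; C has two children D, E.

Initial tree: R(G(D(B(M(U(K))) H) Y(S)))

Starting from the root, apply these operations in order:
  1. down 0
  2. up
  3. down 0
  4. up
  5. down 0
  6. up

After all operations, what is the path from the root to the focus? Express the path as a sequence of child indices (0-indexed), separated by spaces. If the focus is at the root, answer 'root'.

Step 1 (down 0): focus=G path=0 depth=1 children=['D', 'Y'] left=[] right=[] parent=R
Step 2 (up): focus=R path=root depth=0 children=['G'] (at root)
Step 3 (down 0): focus=G path=0 depth=1 children=['D', 'Y'] left=[] right=[] parent=R
Step 4 (up): focus=R path=root depth=0 children=['G'] (at root)
Step 5 (down 0): focus=G path=0 depth=1 children=['D', 'Y'] left=[] right=[] parent=R
Step 6 (up): focus=R path=root depth=0 children=['G'] (at root)

Answer: root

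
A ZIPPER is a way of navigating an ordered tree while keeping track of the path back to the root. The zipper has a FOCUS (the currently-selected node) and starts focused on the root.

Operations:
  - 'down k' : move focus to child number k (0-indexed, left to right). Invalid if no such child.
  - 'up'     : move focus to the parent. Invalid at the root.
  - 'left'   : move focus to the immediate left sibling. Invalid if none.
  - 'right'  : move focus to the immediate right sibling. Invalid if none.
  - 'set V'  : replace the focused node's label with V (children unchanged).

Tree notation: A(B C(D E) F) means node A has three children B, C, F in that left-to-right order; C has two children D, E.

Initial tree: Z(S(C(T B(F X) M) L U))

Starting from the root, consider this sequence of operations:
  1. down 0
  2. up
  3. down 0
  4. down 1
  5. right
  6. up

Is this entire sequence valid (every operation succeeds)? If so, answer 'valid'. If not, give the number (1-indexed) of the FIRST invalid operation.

Answer: valid

Derivation:
Step 1 (down 0): focus=S path=0 depth=1 children=['C', 'L', 'U'] left=[] right=[] parent=Z
Step 2 (up): focus=Z path=root depth=0 children=['S'] (at root)
Step 3 (down 0): focus=S path=0 depth=1 children=['C', 'L', 'U'] left=[] right=[] parent=Z
Step 4 (down 1): focus=L path=0/1 depth=2 children=[] left=['C'] right=['U'] parent=S
Step 5 (right): focus=U path=0/2 depth=2 children=[] left=['C', 'L'] right=[] parent=S
Step 6 (up): focus=S path=0 depth=1 children=['C', 'L', 'U'] left=[] right=[] parent=Z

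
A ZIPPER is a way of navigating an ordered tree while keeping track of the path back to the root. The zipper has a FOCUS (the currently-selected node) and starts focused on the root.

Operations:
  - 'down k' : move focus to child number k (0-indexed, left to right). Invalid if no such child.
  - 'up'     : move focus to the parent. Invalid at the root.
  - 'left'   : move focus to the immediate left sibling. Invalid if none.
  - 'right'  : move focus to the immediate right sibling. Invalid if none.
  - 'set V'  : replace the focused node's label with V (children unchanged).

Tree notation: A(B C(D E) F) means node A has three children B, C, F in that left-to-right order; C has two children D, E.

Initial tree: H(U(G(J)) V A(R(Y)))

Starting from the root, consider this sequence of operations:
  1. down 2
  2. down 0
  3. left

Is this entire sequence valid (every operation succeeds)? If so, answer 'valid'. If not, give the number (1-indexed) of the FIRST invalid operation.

Step 1 (down 2): focus=A path=2 depth=1 children=['R'] left=['U', 'V'] right=[] parent=H
Step 2 (down 0): focus=R path=2/0 depth=2 children=['Y'] left=[] right=[] parent=A
Step 3 (left): INVALID

Answer: 3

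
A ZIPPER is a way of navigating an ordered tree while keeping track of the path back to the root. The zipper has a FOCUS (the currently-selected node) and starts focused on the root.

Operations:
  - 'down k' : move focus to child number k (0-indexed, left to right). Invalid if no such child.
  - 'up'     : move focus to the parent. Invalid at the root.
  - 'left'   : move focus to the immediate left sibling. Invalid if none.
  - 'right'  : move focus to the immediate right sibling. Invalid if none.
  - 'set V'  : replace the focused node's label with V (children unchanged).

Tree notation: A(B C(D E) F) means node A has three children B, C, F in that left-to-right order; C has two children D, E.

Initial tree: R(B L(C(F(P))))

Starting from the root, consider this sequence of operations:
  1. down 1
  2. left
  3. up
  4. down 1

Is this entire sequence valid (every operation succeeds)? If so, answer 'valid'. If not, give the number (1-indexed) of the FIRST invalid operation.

Step 1 (down 1): focus=L path=1 depth=1 children=['C'] left=['B'] right=[] parent=R
Step 2 (left): focus=B path=0 depth=1 children=[] left=[] right=['L'] parent=R
Step 3 (up): focus=R path=root depth=0 children=['B', 'L'] (at root)
Step 4 (down 1): focus=L path=1 depth=1 children=['C'] left=['B'] right=[] parent=R

Answer: valid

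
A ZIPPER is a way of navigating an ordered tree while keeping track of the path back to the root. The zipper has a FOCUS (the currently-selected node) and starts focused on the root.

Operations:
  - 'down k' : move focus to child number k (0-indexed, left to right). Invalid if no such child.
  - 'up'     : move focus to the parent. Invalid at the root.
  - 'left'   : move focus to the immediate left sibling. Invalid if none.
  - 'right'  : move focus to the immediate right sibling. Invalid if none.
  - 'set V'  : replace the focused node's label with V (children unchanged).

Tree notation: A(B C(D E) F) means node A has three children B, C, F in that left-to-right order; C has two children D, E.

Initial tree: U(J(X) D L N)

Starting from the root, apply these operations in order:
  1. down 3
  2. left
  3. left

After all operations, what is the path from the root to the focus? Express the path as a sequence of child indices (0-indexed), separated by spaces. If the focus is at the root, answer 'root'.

Answer: 1

Derivation:
Step 1 (down 3): focus=N path=3 depth=1 children=[] left=['J', 'D', 'L'] right=[] parent=U
Step 2 (left): focus=L path=2 depth=1 children=[] left=['J', 'D'] right=['N'] parent=U
Step 3 (left): focus=D path=1 depth=1 children=[] left=['J'] right=['L', 'N'] parent=U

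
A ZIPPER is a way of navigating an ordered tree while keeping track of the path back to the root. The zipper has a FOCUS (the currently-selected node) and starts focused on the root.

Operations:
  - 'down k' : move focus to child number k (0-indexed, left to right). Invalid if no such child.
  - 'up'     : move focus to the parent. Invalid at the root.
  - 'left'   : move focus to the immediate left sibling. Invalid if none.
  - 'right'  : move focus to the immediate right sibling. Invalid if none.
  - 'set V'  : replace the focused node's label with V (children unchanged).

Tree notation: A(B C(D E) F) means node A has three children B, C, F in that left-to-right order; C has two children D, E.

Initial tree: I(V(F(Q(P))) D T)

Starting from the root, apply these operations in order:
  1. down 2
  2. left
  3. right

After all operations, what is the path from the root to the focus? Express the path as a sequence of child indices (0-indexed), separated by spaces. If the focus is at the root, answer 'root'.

Answer: 2

Derivation:
Step 1 (down 2): focus=T path=2 depth=1 children=[] left=['V', 'D'] right=[] parent=I
Step 2 (left): focus=D path=1 depth=1 children=[] left=['V'] right=['T'] parent=I
Step 3 (right): focus=T path=2 depth=1 children=[] left=['V', 'D'] right=[] parent=I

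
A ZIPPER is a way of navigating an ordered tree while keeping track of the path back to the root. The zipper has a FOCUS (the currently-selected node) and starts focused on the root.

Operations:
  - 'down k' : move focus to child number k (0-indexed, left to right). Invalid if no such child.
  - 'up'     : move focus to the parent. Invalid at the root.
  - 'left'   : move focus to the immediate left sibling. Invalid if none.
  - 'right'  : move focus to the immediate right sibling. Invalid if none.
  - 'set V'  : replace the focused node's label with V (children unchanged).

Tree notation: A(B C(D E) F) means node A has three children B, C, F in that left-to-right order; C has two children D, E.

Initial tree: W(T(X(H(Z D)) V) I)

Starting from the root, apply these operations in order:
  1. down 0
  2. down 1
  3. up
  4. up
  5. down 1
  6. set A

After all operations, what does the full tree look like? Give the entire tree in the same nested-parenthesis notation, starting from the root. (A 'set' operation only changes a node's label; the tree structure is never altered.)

Step 1 (down 0): focus=T path=0 depth=1 children=['X', 'V'] left=[] right=['I'] parent=W
Step 2 (down 1): focus=V path=0/1 depth=2 children=[] left=['X'] right=[] parent=T
Step 3 (up): focus=T path=0 depth=1 children=['X', 'V'] left=[] right=['I'] parent=W
Step 4 (up): focus=W path=root depth=0 children=['T', 'I'] (at root)
Step 5 (down 1): focus=I path=1 depth=1 children=[] left=['T'] right=[] parent=W
Step 6 (set A): focus=A path=1 depth=1 children=[] left=['T'] right=[] parent=W

Answer: W(T(X(H(Z D)) V) A)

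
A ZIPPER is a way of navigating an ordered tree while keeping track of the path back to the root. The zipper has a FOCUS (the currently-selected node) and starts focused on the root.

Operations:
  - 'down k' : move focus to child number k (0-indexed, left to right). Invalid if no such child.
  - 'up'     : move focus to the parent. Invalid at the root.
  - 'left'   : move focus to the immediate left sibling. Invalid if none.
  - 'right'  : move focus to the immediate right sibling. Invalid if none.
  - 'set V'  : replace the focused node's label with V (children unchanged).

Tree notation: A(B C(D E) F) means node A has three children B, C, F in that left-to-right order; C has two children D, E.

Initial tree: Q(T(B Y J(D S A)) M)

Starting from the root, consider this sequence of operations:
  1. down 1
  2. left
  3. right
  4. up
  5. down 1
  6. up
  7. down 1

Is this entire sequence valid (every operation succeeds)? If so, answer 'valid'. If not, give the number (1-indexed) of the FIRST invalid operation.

Step 1 (down 1): focus=M path=1 depth=1 children=[] left=['T'] right=[] parent=Q
Step 2 (left): focus=T path=0 depth=1 children=['B', 'Y', 'J'] left=[] right=['M'] parent=Q
Step 3 (right): focus=M path=1 depth=1 children=[] left=['T'] right=[] parent=Q
Step 4 (up): focus=Q path=root depth=0 children=['T', 'M'] (at root)
Step 5 (down 1): focus=M path=1 depth=1 children=[] left=['T'] right=[] parent=Q
Step 6 (up): focus=Q path=root depth=0 children=['T', 'M'] (at root)
Step 7 (down 1): focus=M path=1 depth=1 children=[] left=['T'] right=[] parent=Q

Answer: valid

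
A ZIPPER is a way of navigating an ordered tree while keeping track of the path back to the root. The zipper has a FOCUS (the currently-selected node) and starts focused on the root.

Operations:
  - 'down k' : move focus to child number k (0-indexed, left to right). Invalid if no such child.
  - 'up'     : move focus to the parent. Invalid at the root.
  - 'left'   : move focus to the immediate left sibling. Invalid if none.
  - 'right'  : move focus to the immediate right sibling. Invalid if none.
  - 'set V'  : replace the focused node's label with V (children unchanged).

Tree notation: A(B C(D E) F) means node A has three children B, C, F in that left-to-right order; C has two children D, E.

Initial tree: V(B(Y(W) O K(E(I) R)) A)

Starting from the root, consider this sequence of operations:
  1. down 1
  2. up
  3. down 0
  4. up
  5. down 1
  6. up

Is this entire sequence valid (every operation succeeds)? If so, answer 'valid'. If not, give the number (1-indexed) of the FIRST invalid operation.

Step 1 (down 1): focus=A path=1 depth=1 children=[] left=['B'] right=[] parent=V
Step 2 (up): focus=V path=root depth=0 children=['B', 'A'] (at root)
Step 3 (down 0): focus=B path=0 depth=1 children=['Y', 'O', 'K'] left=[] right=['A'] parent=V
Step 4 (up): focus=V path=root depth=0 children=['B', 'A'] (at root)
Step 5 (down 1): focus=A path=1 depth=1 children=[] left=['B'] right=[] parent=V
Step 6 (up): focus=V path=root depth=0 children=['B', 'A'] (at root)

Answer: valid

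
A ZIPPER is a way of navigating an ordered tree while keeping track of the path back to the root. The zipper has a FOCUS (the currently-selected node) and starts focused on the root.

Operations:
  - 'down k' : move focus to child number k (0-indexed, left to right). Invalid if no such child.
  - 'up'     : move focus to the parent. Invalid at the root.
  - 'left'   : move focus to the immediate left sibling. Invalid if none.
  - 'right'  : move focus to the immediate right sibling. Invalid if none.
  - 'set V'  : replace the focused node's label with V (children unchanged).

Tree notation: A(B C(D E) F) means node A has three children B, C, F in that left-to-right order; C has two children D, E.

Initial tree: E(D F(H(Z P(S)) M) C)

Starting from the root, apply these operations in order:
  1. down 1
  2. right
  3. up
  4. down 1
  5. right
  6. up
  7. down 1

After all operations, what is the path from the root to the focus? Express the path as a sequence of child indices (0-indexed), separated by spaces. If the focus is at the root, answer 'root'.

Step 1 (down 1): focus=F path=1 depth=1 children=['H', 'M'] left=['D'] right=['C'] parent=E
Step 2 (right): focus=C path=2 depth=1 children=[] left=['D', 'F'] right=[] parent=E
Step 3 (up): focus=E path=root depth=0 children=['D', 'F', 'C'] (at root)
Step 4 (down 1): focus=F path=1 depth=1 children=['H', 'M'] left=['D'] right=['C'] parent=E
Step 5 (right): focus=C path=2 depth=1 children=[] left=['D', 'F'] right=[] parent=E
Step 6 (up): focus=E path=root depth=0 children=['D', 'F', 'C'] (at root)
Step 7 (down 1): focus=F path=1 depth=1 children=['H', 'M'] left=['D'] right=['C'] parent=E

Answer: 1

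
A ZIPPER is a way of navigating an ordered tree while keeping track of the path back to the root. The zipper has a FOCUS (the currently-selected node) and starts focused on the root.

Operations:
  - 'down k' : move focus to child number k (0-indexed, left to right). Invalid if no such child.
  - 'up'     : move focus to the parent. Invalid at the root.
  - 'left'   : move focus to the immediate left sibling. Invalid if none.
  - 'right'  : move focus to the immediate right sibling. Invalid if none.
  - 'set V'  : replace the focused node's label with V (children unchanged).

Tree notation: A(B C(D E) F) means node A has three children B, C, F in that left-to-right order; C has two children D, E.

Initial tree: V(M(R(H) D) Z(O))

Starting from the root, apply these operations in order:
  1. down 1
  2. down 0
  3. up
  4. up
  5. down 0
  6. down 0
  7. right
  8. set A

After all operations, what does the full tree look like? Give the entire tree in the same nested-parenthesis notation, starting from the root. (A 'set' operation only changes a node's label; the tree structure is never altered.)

Step 1 (down 1): focus=Z path=1 depth=1 children=['O'] left=['M'] right=[] parent=V
Step 2 (down 0): focus=O path=1/0 depth=2 children=[] left=[] right=[] parent=Z
Step 3 (up): focus=Z path=1 depth=1 children=['O'] left=['M'] right=[] parent=V
Step 4 (up): focus=V path=root depth=0 children=['M', 'Z'] (at root)
Step 5 (down 0): focus=M path=0 depth=1 children=['R', 'D'] left=[] right=['Z'] parent=V
Step 6 (down 0): focus=R path=0/0 depth=2 children=['H'] left=[] right=['D'] parent=M
Step 7 (right): focus=D path=0/1 depth=2 children=[] left=['R'] right=[] parent=M
Step 8 (set A): focus=A path=0/1 depth=2 children=[] left=['R'] right=[] parent=M

Answer: V(M(R(H) A) Z(O))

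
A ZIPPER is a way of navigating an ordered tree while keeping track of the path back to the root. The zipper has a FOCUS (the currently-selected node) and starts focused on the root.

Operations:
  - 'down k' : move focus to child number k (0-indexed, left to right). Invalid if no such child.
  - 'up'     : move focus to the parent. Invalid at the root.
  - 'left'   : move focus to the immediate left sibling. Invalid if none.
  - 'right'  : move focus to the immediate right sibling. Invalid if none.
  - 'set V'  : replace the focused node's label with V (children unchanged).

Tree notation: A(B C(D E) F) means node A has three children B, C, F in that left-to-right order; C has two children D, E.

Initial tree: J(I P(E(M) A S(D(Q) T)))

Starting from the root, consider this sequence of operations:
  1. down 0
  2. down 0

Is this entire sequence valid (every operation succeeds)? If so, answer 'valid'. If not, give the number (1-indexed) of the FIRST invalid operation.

Answer: 2

Derivation:
Step 1 (down 0): focus=I path=0 depth=1 children=[] left=[] right=['P'] parent=J
Step 2 (down 0): INVALID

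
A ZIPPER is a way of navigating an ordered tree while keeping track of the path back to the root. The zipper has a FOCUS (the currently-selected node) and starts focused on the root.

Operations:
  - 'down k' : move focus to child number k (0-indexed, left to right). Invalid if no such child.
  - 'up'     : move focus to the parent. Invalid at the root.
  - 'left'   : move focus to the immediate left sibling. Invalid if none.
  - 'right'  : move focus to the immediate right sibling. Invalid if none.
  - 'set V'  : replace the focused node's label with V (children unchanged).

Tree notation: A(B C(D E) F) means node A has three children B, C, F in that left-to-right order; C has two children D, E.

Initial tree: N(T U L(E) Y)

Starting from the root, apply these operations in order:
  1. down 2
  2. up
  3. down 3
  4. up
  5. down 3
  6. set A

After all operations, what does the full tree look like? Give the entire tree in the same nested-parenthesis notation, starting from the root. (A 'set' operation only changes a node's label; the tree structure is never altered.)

Step 1 (down 2): focus=L path=2 depth=1 children=['E'] left=['T', 'U'] right=['Y'] parent=N
Step 2 (up): focus=N path=root depth=0 children=['T', 'U', 'L', 'Y'] (at root)
Step 3 (down 3): focus=Y path=3 depth=1 children=[] left=['T', 'U', 'L'] right=[] parent=N
Step 4 (up): focus=N path=root depth=0 children=['T', 'U', 'L', 'Y'] (at root)
Step 5 (down 3): focus=Y path=3 depth=1 children=[] left=['T', 'U', 'L'] right=[] parent=N
Step 6 (set A): focus=A path=3 depth=1 children=[] left=['T', 'U', 'L'] right=[] parent=N

Answer: N(T U L(E) A)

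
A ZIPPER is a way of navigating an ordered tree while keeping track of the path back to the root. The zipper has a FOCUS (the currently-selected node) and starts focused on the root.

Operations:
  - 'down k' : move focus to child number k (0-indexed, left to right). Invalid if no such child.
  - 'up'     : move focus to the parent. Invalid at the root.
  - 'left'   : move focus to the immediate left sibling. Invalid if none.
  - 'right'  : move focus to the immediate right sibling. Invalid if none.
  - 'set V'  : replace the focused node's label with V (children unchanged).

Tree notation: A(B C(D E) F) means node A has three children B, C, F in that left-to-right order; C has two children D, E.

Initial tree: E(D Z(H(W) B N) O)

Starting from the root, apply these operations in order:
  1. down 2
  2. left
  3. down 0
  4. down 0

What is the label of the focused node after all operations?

Step 1 (down 2): focus=O path=2 depth=1 children=[] left=['D', 'Z'] right=[] parent=E
Step 2 (left): focus=Z path=1 depth=1 children=['H', 'B', 'N'] left=['D'] right=['O'] parent=E
Step 3 (down 0): focus=H path=1/0 depth=2 children=['W'] left=[] right=['B', 'N'] parent=Z
Step 4 (down 0): focus=W path=1/0/0 depth=3 children=[] left=[] right=[] parent=H

Answer: W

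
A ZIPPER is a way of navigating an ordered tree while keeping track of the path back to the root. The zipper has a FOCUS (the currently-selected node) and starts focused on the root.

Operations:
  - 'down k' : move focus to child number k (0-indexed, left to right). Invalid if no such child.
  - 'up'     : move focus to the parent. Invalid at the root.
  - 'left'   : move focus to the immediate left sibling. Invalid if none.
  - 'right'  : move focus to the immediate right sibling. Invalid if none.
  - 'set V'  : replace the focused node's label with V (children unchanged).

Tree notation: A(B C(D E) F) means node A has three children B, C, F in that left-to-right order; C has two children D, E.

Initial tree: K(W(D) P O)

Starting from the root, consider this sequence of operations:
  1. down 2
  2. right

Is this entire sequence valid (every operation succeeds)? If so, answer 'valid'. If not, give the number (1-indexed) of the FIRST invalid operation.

Step 1 (down 2): focus=O path=2 depth=1 children=[] left=['W', 'P'] right=[] parent=K
Step 2 (right): INVALID

Answer: 2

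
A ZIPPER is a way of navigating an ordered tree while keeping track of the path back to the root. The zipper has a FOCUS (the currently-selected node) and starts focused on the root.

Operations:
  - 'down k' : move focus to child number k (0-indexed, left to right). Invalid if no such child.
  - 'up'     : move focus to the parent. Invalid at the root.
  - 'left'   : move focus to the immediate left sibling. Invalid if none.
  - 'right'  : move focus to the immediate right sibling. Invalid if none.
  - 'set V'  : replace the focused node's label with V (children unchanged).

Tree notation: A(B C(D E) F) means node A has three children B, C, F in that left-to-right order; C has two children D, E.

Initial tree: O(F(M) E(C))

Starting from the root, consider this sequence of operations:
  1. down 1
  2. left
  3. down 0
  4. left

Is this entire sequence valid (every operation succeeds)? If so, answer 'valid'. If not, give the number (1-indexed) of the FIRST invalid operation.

Answer: 4

Derivation:
Step 1 (down 1): focus=E path=1 depth=1 children=['C'] left=['F'] right=[] parent=O
Step 2 (left): focus=F path=0 depth=1 children=['M'] left=[] right=['E'] parent=O
Step 3 (down 0): focus=M path=0/0 depth=2 children=[] left=[] right=[] parent=F
Step 4 (left): INVALID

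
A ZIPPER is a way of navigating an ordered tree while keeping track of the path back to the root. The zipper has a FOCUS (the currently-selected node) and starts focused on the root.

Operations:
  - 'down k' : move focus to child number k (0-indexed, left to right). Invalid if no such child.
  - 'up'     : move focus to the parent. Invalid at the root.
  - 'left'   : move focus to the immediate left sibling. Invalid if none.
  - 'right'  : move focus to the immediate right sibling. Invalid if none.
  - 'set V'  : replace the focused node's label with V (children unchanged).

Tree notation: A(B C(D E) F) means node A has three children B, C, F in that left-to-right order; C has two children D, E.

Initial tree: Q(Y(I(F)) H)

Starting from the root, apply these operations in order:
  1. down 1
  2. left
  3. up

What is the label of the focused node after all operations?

Answer: Q

Derivation:
Step 1 (down 1): focus=H path=1 depth=1 children=[] left=['Y'] right=[] parent=Q
Step 2 (left): focus=Y path=0 depth=1 children=['I'] left=[] right=['H'] parent=Q
Step 3 (up): focus=Q path=root depth=0 children=['Y', 'H'] (at root)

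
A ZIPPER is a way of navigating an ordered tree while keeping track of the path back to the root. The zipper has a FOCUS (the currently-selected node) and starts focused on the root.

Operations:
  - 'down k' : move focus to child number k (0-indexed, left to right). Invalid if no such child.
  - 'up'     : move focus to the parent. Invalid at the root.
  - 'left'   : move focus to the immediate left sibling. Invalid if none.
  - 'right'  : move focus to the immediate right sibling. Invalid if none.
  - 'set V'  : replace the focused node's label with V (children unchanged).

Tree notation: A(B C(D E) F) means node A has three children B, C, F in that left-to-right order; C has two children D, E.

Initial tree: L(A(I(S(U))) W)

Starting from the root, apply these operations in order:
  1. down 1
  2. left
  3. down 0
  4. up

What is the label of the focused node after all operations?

Answer: A

Derivation:
Step 1 (down 1): focus=W path=1 depth=1 children=[] left=['A'] right=[] parent=L
Step 2 (left): focus=A path=0 depth=1 children=['I'] left=[] right=['W'] parent=L
Step 3 (down 0): focus=I path=0/0 depth=2 children=['S'] left=[] right=[] parent=A
Step 4 (up): focus=A path=0 depth=1 children=['I'] left=[] right=['W'] parent=L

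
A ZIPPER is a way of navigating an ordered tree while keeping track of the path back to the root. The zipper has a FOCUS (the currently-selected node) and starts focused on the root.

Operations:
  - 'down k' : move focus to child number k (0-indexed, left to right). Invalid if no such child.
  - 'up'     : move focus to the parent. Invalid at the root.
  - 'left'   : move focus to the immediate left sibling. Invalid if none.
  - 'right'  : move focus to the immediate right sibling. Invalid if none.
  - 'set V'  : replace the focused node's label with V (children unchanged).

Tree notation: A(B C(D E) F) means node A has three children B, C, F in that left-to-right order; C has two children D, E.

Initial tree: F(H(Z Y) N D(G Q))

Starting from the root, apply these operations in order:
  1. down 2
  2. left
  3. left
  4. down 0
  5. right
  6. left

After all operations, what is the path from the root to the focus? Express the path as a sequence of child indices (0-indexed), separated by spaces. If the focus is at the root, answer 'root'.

Answer: 0 0

Derivation:
Step 1 (down 2): focus=D path=2 depth=1 children=['G', 'Q'] left=['H', 'N'] right=[] parent=F
Step 2 (left): focus=N path=1 depth=1 children=[] left=['H'] right=['D'] parent=F
Step 3 (left): focus=H path=0 depth=1 children=['Z', 'Y'] left=[] right=['N', 'D'] parent=F
Step 4 (down 0): focus=Z path=0/0 depth=2 children=[] left=[] right=['Y'] parent=H
Step 5 (right): focus=Y path=0/1 depth=2 children=[] left=['Z'] right=[] parent=H
Step 6 (left): focus=Z path=0/0 depth=2 children=[] left=[] right=['Y'] parent=H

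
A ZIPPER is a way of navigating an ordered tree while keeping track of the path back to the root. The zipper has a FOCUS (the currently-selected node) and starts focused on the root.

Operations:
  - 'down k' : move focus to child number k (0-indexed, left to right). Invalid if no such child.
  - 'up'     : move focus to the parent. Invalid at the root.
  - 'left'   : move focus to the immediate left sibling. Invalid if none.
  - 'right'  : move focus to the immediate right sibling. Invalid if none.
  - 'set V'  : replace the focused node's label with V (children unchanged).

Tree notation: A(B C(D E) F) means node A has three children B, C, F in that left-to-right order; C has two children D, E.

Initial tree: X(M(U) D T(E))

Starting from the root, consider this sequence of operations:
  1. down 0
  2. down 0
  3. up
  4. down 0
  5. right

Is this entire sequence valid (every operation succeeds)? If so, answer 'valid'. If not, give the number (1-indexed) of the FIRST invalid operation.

Step 1 (down 0): focus=M path=0 depth=1 children=['U'] left=[] right=['D', 'T'] parent=X
Step 2 (down 0): focus=U path=0/0 depth=2 children=[] left=[] right=[] parent=M
Step 3 (up): focus=M path=0 depth=1 children=['U'] left=[] right=['D', 'T'] parent=X
Step 4 (down 0): focus=U path=0/0 depth=2 children=[] left=[] right=[] parent=M
Step 5 (right): INVALID

Answer: 5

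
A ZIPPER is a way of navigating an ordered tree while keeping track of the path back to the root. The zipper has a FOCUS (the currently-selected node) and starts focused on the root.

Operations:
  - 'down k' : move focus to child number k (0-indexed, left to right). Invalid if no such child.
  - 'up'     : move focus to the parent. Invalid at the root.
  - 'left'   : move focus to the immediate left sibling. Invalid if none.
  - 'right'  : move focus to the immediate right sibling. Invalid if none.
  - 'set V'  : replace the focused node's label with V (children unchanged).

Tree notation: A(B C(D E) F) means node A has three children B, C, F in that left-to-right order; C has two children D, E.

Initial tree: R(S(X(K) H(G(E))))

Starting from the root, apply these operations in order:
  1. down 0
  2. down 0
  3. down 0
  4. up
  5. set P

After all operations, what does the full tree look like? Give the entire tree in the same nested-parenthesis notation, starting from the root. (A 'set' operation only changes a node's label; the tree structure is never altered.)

Answer: R(S(P(K) H(G(E))))

Derivation:
Step 1 (down 0): focus=S path=0 depth=1 children=['X', 'H'] left=[] right=[] parent=R
Step 2 (down 0): focus=X path=0/0 depth=2 children=['K'] left=[] right=['H'] parent=S
Step 3 (down 0): focus=K path=0/0/0 depth=3 children=[] left=[] right=[] parent=X
Step 4 (up): focus=X path=0/0 depth=2 children=['K'] left=[] right=['H'] parent=S
Step 5 (set P): focus=P path=0/0 depth=2 children=['K'] left=[] right=['H'] parent=S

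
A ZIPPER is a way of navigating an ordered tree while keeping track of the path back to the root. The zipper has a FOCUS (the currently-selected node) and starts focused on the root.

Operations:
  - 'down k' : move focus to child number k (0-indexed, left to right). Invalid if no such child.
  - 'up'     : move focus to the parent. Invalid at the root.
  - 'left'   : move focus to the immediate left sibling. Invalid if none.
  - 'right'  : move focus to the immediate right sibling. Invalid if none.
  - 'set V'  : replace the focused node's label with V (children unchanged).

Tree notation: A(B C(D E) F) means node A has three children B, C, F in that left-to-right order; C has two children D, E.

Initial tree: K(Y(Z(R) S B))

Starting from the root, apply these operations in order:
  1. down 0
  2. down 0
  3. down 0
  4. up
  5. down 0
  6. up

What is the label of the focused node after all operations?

Answer: Z

Derivation:
Step 1 (down 0): focus=Y path=0 depth=1 children=['Z', 'S', 'B'] left=[] right=[] parent=K
Step 2 (down 0): focus=Z path=0/0 depth=2 children=['R'] left=[] right=['S', 'B'] parent=Y
Step 3 (down 0): focus=R path=0/0/0 depth=3 children=[] left=[] right=[] parent=Z
Step 4 (up): focus=Z path=0/0 depth=2 children=['R'] left=[] right=['S', 'B'] parent=Y
Step 5 (down 0): focus=R path=0/0/0 depth=3 children=[] left=[] right=[] parent=Z
Step 6 (up): focus=Z path=0/0 depth=2 children=['R'] left=[] right=['S', 'B'] parent=Y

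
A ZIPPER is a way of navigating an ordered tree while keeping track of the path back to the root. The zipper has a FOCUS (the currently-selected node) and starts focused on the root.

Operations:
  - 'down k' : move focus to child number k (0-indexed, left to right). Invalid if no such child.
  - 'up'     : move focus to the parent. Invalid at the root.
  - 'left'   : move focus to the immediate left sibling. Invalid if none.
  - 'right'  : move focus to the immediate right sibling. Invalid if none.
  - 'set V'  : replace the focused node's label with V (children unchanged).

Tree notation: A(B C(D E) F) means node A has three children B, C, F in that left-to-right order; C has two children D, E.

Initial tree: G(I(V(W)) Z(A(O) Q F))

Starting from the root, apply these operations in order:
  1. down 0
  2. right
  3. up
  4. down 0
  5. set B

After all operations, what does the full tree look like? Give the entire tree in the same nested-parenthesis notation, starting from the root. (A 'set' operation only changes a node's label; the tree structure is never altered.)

Answer: G(B(V(W)) Z(A(O) Q F))

Derivation:
Step 1 (down 0): focus=I path=0 depth=1 children=['V'] left=[] right=['Z'] parent=G
Step 2 (right): focus=Z path=1 depth=1 children=['A', 'Q', 'F'] left=['I'] right=[] parent=G
Step 3 (up): focus=G path=root depth=0 children=['I', 'Z'] (at root)
Step 4 (down 0): focus=I path=0 depth=1 children=['V'] left=[] right=['Z'] parent=G
Step 5 (set B): focus=B path=0 depth=1 children=['V'] left=[] right=['Z'] parent=G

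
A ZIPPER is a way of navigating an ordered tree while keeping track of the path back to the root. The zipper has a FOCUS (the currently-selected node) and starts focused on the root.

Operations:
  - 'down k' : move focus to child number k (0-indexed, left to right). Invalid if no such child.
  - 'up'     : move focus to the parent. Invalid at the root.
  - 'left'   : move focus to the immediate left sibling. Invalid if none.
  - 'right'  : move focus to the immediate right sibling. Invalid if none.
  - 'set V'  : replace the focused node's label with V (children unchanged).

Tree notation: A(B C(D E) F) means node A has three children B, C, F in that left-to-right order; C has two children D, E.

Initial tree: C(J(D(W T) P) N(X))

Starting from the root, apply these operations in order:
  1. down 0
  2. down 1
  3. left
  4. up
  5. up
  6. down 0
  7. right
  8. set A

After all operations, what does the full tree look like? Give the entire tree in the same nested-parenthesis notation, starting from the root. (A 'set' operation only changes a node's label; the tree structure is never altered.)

Answer: C(J(D(W T) P) A(X))

Derivation:
Step 1 (down 0): focus=J path=0 depth=1 children=['D', 'P'] left=[] right=['N'] parent=C
Step 2 (down 1): focus=P path=0/1 depth=2 children=[] left=['D'] right=[] parent=J
Step 3 (left): focus=D path=0/0 depth=2 children=['W', 'T'] left=[] right=['P'] parent=J
Step 4 (up): focus=J path=0 depth=1 children=['D', 'P'] left=[] right=['N'] parent=C
Step 5 (up): focus=C path=root depth=0 children=['J', 'N'] (at root)
Step 6 (down 0): focus=J path=0 depth=1 children=['D', 'P'] left=[] right=['N'] parent=C
Step 7 (right): focus=N path=1 depth=1 children=['X'] left=['J'] right=[] parent=C
Step 8 (set A): focus=A path=1 depth=1 children=['X'] left=['J'] right=[] parent=C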